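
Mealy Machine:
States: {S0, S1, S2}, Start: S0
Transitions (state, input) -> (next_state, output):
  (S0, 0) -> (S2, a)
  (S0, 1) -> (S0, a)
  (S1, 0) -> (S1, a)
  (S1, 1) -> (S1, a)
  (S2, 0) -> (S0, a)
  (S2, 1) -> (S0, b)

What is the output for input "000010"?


Step-by-step:
  (S0, 0) -> (S2, a)
  (S2, 0) -> (S0, a)
  (S0, 0) -> (S2, a)
  (S2, 0) -> (S0, a)
  (S0, 1) -> (S0, a)
  (S0, 0) -> (S2, a)

"aaaaaa"


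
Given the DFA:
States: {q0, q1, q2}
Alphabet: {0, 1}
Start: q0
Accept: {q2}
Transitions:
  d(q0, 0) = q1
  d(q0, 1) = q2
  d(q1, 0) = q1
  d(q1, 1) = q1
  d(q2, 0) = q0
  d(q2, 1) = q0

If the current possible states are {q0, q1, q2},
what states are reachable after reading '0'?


Apply transition on '0' from each current state:
  d(q0, 0) = q1
  d(q1, 0) = q1
  d(q2, 0) = q0

{q0, q1}


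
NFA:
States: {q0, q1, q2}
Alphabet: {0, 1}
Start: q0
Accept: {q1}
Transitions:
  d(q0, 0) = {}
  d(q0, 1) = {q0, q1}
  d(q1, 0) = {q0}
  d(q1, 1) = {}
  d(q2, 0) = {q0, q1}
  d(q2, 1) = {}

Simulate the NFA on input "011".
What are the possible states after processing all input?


Start: {q0}
  --0--> {}
  --1--> {}
  --1--> {}

{} (empty set, no valid transitions)


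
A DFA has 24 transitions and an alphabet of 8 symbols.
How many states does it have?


Each state has exactly one transition per symbol.
states = transitions / |alphabet| = 24 / 8 = 3

3


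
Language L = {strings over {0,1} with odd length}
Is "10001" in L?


length = 5; 5 mod 2 = 1

Yes, "10001" is in L


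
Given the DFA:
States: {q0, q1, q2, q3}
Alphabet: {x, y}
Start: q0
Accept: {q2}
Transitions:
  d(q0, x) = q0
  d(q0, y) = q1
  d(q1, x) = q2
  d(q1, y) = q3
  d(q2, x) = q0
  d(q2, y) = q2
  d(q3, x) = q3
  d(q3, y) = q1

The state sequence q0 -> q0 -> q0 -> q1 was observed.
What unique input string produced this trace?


Trace back each transition to find the symbol:
  q0 --[x]--> q0
  q0 --[x]--> q0
  q0 --[y]--> q1

"xxy"


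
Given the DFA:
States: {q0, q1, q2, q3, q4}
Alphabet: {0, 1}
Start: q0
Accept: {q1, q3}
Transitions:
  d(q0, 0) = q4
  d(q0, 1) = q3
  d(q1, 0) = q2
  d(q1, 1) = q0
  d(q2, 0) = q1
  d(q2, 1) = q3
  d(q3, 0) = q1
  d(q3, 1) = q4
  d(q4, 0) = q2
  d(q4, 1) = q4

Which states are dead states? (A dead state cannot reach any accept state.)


Forward reachability from each state:
  q0 -> reaches accept state q1 (live)
  q1 -> reaches accept state q1 (live)
  q2 -> reaches accept state q1 (live)
  q3 -> reaches accept state q1 (live)
  q4 -> reaches accept state q1 (live)

None (all states can reach an accept state)


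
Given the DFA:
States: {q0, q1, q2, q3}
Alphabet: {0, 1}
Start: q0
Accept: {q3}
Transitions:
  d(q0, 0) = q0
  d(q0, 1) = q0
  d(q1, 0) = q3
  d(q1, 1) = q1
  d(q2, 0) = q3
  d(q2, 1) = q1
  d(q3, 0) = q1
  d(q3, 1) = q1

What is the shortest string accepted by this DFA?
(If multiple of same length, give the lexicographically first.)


BFS by string length (lex-first path to each state shown):
  len 0: q0<-""
  len 1: q0<-"0"
  len 2: q0<-"00"
  len 3: q0<-"000"
  len 4: q0<-"0000"
  len 5: q0<-"00000"
  len 6: q0<-"000000"
  len 7: q0<-"0000000"
  len 8: q0<-"00000000"

No string accepted (empty language)


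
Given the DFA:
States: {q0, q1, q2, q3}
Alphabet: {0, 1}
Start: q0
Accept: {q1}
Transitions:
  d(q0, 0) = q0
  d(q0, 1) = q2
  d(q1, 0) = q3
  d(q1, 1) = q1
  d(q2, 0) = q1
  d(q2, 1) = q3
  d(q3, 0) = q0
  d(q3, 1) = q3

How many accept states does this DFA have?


Accept states listed: {q1}
Counting: q1(1)

1


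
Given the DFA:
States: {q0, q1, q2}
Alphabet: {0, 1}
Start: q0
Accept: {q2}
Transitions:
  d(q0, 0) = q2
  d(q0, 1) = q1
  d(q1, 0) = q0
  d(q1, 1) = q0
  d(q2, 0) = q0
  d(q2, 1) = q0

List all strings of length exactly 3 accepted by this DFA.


All strings of length 3: 8 total
Accepted: 4

"000", "010", "100", "110"


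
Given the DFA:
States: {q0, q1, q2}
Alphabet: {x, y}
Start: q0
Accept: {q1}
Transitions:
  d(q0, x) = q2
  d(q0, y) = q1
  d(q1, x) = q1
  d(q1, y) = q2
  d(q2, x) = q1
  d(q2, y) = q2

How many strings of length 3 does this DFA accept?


Enumerating all length-3 strings:
  "xxx" -> q1 [accept]
  "xxy" -> q2 [reject]
  "xyx" -> q1 [accept]
  "xyy" -> q2 [reject]
  "yxx" -> q1 [accept]
  "yxy" -> q2 [reject]
  "yyx" -> q1 [accept]
  "yyy" -> q2 [reject]

4 out of 8


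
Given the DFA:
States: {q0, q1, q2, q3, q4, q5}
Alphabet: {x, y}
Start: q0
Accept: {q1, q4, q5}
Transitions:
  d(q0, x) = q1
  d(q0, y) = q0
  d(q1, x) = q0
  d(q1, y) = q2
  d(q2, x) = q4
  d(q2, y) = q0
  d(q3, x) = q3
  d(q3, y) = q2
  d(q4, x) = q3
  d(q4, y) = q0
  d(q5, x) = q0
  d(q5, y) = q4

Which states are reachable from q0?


BFS from q0:
  layer 0: {q0}
  layer 1: {q1}
  layer 2: {q2}
  layer 3: {q4}
  layer 4: {q3}

{q0, q1, q2, q3, q4}


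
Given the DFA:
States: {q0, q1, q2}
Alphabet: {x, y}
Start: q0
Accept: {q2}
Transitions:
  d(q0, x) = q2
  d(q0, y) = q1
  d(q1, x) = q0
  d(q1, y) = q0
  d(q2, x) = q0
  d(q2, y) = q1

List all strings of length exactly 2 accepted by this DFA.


All strings of length 2: 4 total
Accepted: 0

None


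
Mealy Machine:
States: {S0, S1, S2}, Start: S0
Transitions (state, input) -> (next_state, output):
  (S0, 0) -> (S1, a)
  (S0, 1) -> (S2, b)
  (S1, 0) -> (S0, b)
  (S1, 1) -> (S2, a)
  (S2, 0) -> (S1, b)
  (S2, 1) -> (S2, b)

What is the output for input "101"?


Step-by-step:
  (S0, 1) -> (S2, b)
  (S2, 0) -> (S1, b)
  (S1, 1) -> (S2, a)

"bba"


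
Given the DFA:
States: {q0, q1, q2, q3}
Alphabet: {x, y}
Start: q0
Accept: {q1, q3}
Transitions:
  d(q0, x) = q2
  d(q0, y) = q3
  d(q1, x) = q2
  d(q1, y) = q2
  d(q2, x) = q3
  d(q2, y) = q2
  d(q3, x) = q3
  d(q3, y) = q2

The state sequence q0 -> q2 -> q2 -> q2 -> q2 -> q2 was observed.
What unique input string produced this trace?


Trace back each transition to find the symbol:
  q0 --[x]--> q2
  q2 --[y]--> q2
  q2 --[y]--> q2
  q2 --[y]--> q2
  q2 --[y]--> q2

"xyyyy"


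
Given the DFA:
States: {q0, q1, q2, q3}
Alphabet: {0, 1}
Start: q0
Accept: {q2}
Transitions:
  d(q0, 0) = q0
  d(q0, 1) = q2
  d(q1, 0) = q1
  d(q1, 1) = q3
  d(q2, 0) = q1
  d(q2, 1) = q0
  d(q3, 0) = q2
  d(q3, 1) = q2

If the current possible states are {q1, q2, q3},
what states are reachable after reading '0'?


Apply transition on '0' from each current state:
  d(q1, 0) = q1
  d(q2, 0) = q1
  d(q3, 0) = q2

{q1, q2}


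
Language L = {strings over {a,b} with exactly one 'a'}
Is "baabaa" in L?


count('a') = 4

No, "baabaa" is not in L


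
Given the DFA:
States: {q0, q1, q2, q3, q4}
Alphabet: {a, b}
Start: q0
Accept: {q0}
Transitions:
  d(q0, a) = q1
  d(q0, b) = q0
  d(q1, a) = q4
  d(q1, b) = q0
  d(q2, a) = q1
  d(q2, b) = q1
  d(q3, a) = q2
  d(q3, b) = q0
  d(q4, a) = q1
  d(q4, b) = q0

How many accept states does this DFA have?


Accept states listed: {q0}
Counting: q0(1)

1


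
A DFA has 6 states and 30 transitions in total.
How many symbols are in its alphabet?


Each state has exactly one transition per symbol.
|alphabet| = transitions / states = 30 / 6 = 5

5


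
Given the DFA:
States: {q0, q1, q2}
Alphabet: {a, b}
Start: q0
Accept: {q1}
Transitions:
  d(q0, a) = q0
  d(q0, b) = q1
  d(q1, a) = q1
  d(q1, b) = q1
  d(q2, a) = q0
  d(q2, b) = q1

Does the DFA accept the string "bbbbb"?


Trace: q0 -> q1 -> q1 -> q1 -> q1 -> q1
Final state: q1
Accept states: {q1}

Yes, accepted (final state q1 is an accept state)


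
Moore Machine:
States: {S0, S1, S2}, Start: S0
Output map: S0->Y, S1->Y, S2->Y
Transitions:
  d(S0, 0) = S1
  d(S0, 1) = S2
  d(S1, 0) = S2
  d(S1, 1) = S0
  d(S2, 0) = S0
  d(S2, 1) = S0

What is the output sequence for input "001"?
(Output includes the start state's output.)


Start: S0 (output Y)
  --0--> S1 (output Y)
  --0--> S2 (output Y)
  --1--> S0 (output Y)

"YYYY"


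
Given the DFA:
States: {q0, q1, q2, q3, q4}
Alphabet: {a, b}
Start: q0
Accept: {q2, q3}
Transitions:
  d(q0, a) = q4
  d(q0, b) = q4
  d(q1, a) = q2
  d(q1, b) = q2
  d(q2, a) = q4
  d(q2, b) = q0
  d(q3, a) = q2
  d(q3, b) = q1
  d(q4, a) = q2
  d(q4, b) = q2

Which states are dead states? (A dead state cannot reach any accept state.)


Forward reachability from each state:
  q0 -> reaches accept state q2 (live)
  q1 -> reaches accept state q2 (live)
  q2 -> reaches accept state q2 (live)
  q3 -> reaches accept state q2 (live)
  q4 -> reaches accept state q2 (live)

None (all states can reach an accept state)


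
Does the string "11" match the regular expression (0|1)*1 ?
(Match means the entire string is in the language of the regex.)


|string| = 2; first = '1'; last = '1'

Yes, "11" matches (0|1)*1


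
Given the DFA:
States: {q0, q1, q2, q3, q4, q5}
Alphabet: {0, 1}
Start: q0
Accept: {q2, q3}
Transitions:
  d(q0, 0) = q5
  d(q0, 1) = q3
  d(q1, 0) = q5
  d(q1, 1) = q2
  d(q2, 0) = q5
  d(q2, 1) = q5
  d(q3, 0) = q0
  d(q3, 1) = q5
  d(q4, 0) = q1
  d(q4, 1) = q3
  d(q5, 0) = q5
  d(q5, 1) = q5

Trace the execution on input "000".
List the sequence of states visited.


Input: 000
d(q0, 0) = q5
d(q5, 0) = q5
d(q5, 0) = q5


q0 -> q5 -> q5 -> q5


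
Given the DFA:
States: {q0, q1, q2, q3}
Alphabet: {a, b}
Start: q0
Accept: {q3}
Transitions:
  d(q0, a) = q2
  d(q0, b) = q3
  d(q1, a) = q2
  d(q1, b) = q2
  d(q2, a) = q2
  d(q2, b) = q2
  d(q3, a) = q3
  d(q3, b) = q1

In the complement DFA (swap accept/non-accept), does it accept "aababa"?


Trace: q0 -> q2 -> q2 -> q2 -> q2 -> q2 -> q2
Final: q2
Original accept: {q3}
Complement: q2 is not in original accept

Yes, complement accepts (original rejects)


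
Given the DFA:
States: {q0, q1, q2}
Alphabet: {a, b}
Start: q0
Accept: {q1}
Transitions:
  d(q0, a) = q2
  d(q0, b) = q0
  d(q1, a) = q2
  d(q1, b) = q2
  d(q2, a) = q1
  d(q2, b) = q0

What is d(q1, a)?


Looking up transition d(q1, a)

q2


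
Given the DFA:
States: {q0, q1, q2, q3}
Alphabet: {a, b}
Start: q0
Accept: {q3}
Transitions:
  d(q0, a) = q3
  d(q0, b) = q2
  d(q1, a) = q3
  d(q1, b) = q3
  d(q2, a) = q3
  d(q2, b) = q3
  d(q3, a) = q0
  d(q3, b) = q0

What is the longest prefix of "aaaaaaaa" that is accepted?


Run the DFA, marking each prefix where the state is accepting:
  "" -> q0 [reject]
  "a" -> q3 [accept]
  "aa" -> q0 [reject]
  "aaa" -> q3 [accept]
  "aaaa" -> q0 [reject]
  "aaaaa" -> q3 [accept]
  "aaaaaa" -> q0 [reject]
  "aaaaaaa" -> q3 [accept]
  "aaaaaaaa" -> q0 [reject]

"aaaaaaa"


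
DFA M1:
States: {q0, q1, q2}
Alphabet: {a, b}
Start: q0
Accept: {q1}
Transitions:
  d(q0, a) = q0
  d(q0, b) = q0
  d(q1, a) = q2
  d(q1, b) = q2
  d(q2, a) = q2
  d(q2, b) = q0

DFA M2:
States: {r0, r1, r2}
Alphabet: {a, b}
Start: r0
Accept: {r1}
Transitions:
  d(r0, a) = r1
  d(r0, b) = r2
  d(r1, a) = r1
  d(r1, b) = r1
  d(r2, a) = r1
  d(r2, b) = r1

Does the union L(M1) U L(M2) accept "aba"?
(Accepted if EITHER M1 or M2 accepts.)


M1: final=q0 accepted=False
M2: final=r1 accepted=True

Yes, union accepts


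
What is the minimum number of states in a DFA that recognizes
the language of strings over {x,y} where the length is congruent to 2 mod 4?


States track (length) mod 4.
Need 4 states: one per remainder 0..3; accept = remainder 2.

4


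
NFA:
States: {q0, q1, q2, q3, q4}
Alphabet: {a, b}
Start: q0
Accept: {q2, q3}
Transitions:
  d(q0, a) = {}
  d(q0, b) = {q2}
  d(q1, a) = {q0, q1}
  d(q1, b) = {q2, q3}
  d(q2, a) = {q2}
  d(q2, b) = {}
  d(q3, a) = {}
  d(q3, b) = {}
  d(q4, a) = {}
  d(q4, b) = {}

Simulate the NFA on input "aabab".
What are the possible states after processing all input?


Start: {q0}
  --a--> {}
  --a--> {}
  --b--> {}
  --a--> {}
  --b--> {}

{} (empty set, no valid transitions)


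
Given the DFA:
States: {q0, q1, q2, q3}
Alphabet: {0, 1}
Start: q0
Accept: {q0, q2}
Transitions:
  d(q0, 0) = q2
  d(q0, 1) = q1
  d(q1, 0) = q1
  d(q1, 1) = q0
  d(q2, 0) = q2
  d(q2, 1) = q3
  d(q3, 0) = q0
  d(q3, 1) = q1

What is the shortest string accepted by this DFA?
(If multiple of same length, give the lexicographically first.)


BFS by string length (lex-first path to each state shown):
  len 0: q0<-""
Found accept state at length 0.

"" (empty string)


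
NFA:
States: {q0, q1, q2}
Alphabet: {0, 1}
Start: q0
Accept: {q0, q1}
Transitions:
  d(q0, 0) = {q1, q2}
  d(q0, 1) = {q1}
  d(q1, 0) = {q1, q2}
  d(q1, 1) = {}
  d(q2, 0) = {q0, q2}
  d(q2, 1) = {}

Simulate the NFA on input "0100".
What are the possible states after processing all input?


Start: {q0}
  --0--> {q1, q2}
  --1--> {}
  --0--> {}
  --0--> {}

{} (empty set, no valid transitions)


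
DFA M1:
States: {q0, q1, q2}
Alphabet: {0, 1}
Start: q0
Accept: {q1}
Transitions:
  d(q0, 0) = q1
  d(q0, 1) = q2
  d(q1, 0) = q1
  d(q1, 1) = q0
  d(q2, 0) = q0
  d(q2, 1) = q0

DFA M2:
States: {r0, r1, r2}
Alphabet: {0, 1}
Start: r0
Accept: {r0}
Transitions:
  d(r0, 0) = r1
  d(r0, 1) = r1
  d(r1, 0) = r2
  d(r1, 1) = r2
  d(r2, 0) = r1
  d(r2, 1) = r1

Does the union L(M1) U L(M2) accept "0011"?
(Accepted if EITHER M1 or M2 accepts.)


M1: final=q2 accepted=False
M2: final=r2 accepted=False

No, union rejects (neither accepts)


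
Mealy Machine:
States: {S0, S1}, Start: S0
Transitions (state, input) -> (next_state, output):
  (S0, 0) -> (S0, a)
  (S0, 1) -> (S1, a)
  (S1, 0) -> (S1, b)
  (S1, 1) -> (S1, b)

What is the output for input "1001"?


Step-by-step:
  (S0, 1) -> (S1, a)
  (S1, 0) -> (S1, b)
  (S1, 0) -> (S1, b)
  (S1, 1) -> (S1, b)

"abbb"


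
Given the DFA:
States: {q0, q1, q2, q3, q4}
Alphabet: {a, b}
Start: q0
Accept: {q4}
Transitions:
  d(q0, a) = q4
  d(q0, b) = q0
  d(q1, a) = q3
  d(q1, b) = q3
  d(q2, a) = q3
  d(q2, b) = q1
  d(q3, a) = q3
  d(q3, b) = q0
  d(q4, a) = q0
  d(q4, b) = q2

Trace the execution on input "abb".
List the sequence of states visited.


Input: abb
d(q0, a) = q4
d(q4, b) = q2
d(q2, b) = q1


q0 -> q4 -> q2 -> q1


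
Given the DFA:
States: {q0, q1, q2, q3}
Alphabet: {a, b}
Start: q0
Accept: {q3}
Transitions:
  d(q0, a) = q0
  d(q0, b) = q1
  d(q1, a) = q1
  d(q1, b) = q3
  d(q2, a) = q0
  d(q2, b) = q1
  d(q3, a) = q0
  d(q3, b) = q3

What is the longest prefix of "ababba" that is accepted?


Run the DFA, marking each prefix where the state is accepting:
  "" -> q0 [reject]
  "a" -> q0 [reject]
  "ab" -> q1 [reject]
  "aba" -> q1 [reject]
  "abab" -> q3 [accept]
  "ababb" -> q3 [accept]
  "ababba" -> q0 [reject]

"ababb"


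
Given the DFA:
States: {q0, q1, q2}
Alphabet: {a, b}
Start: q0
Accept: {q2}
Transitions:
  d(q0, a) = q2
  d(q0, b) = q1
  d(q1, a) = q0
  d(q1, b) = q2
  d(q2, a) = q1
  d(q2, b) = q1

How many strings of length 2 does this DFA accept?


Enumerating all length-2 strings:
  "aa" -> q1 [reject]
  "ab" -> q1 [reject]
  "ba" -> q0 [reject]
  "bb" -> q2 [accept]

1 out of 4


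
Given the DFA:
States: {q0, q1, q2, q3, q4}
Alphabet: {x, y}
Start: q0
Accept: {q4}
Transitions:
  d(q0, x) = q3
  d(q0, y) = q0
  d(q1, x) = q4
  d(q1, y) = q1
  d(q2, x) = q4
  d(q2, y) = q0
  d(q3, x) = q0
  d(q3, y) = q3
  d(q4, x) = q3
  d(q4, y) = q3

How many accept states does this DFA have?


Accept states listed: {q4}
Counting: q4(1)

1


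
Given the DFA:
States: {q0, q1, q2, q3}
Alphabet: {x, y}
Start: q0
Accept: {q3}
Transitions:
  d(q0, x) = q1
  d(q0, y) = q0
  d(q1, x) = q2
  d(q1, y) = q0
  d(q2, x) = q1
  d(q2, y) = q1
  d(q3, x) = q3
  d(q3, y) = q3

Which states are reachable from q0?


BFS from q0:
  layer 0: {q0}
  layer 1: {q1}
  layer 2: {q2}

{q0, q1, q2}


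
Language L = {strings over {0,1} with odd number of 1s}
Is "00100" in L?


count('1') = 1; 1 mod 2 = 1

Yes, "00100" is in L


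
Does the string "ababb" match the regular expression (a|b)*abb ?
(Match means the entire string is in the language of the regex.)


|string| = 5; first = 'a'; last = 'b'

Yes, "ababb" matches (a|b)*abb


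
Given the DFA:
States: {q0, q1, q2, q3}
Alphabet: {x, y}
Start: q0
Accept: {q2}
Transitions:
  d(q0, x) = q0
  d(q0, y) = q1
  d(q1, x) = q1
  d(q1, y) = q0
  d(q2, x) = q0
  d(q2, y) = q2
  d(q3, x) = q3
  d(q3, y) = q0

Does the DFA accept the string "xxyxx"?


Trace: q0 -> q0 -> q0 -> q1 -> q1 -> q1
Final state: q1
Accept states: {q2}

No, rejected (final state q1 is not an accept state)


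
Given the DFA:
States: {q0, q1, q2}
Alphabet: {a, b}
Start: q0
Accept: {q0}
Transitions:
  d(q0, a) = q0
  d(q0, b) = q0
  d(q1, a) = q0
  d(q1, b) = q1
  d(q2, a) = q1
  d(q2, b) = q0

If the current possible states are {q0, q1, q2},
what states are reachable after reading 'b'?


Apply transition on 'b' from each current state:
  d(q0, b) = q0
  d(q1, b) = q1
  d(q2, b) = q0

{q0, q1}


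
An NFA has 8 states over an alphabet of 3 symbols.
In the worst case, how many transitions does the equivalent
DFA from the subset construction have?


Subset construction: one DFA state per subset of NFA states = 2^8 = 256 states.
Each DFA state has 3 outgoing transitions: 256 * 3 = 768

768


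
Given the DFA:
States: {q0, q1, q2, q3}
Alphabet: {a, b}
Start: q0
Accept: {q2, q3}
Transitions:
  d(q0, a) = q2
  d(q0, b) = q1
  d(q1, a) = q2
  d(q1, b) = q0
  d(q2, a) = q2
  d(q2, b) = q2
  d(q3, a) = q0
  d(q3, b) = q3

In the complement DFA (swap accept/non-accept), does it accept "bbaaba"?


Trace: q0 -> q1 -> q0 -> q2 -> q2 -> q2 -> q2
Final: q2
Original accept: {q2, q3}
Complement: q2 is in original accept

No, complement rejects (original accepts)


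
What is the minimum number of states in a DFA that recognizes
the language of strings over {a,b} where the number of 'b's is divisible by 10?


States track (count of 'b') mod 10.
Need 10 states: one per remainder 0..9; accept = remainder 0.

10


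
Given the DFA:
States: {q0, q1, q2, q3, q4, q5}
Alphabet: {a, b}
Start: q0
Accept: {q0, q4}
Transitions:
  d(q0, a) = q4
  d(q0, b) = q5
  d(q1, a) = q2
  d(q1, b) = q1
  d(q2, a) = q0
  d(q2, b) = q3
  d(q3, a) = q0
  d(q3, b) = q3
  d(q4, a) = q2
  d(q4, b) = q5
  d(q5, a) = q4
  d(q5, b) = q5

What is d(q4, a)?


Looking up transition d(q4, a)

q2


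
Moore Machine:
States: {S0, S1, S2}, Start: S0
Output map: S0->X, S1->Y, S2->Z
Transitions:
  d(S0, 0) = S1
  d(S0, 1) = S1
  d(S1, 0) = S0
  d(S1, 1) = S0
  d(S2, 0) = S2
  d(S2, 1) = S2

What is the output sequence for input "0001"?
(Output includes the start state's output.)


Start: S0 (output X)
  --0--> S1 (output Y)
  --0--> S0 (output X)
  --0--> S1 (output Y)
  --1--> S0 (output X)

"XYXYX"


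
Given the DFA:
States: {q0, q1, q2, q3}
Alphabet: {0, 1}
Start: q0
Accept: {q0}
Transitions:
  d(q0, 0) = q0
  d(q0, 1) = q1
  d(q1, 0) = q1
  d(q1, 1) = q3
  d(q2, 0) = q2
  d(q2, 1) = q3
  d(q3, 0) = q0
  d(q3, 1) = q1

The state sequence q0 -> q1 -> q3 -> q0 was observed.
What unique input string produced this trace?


Trace back each transition to find the symbol:
  q0 --[1]--> q1
  q1 --[1]--> q3
  q3 --[0]--> q0

"110"


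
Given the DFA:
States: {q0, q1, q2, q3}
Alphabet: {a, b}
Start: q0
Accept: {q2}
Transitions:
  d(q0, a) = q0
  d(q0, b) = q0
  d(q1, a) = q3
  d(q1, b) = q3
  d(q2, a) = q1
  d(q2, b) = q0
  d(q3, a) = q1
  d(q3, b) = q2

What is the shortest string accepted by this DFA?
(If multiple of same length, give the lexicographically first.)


BFS by string length (lex-first path to each state shown):
  len 0: q0<-""
  len 1: q0<-"a"
  len 2: q0<-"aa"
  len 3: q0<-"aaa"
  len 4: q0<-"aaaa"
  len 5: q0<-"aaaaa"
  len 6: q0<-"aaaaaa"
  len 7: q0<-"aaaaaaa"
  len 8: q0<-"aaaaaaaa"

No string accepted (empty language)


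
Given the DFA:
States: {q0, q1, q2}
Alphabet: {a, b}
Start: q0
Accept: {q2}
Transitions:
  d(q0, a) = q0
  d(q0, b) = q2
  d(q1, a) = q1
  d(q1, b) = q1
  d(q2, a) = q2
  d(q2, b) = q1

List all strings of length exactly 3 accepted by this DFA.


All strings of length 3: 8 total
Accepted: 3

"aab", "aba", "baa"


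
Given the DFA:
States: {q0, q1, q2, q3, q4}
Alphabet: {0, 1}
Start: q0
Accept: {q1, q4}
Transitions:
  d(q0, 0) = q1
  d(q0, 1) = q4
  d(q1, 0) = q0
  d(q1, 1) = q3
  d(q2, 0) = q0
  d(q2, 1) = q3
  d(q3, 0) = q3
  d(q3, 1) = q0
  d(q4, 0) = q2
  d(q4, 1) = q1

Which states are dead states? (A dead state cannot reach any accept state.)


Forward reachability from each state:
  q0 -> reaches accept state q1 (live)
  q1 -> reaches accept state q1 (live)
  q2 -> reaches accept state q1 (live)
  q3 -> reaches accept state q1 (live)
  q4 -> reaches accept state q1 (live)

None (all states can reach an accept state)


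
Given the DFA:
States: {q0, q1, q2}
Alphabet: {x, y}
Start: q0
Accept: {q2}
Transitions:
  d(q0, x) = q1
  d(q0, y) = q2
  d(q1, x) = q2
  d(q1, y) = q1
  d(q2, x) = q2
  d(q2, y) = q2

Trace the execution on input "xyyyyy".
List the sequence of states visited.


Input: xyyyyy
d(q0, x) = q1
d(q1, y) = q1
d(q1, y) = q1
d(q1, y) = q1
d(q1, y) = q1
d(q1, y) = q1


q0 -> q1 -> q1 -> q1 -> q1 -> q1 -> q1


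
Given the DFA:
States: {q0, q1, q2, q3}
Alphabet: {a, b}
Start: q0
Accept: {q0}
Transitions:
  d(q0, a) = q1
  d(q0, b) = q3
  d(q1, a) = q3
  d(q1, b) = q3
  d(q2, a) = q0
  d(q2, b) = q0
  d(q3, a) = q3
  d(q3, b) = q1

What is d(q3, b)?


Looking up transition d(q3, b)

q1


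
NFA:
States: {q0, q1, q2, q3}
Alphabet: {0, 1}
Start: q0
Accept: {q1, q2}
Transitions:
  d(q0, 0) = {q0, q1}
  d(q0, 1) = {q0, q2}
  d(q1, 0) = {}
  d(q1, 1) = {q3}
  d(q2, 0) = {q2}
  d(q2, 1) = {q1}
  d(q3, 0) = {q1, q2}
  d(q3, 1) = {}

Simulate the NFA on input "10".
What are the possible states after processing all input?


Start: {q0}
  --1--> {q0, q2}
  --0--> {q0, q1, q2}

{q0, q1, q2}


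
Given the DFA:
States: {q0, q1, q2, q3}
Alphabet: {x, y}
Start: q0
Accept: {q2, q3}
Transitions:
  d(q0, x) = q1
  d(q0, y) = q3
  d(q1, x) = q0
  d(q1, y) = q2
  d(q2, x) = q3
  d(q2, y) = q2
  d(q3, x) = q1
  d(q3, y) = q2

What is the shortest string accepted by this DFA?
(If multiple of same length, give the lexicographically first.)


BFS by string length (lex-first path to each state shown):
  len 0: q0<-""
  len 1: q1<-"x", q3<-"y"
Found accept state at length 1.

"y"


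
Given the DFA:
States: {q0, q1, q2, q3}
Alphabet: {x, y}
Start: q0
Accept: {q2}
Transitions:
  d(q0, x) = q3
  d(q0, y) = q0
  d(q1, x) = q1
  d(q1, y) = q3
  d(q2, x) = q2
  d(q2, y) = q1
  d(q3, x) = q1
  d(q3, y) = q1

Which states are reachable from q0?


BFS from q0:
  layer 0: {q0}
  layer 1: {q3}
  layer 2: {q1}

{q0, q1, q3}


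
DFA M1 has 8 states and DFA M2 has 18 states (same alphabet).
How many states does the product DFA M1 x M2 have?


Product construction pairs every M1 state with every M2 state.
8 * 18 = 144

144


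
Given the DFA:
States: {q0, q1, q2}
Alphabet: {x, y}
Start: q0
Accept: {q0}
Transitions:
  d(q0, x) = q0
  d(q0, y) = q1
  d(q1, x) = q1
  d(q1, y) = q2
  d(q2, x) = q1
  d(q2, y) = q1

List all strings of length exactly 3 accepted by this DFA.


All strings of length 3: 8 total
Accepted: 1

"xxx"


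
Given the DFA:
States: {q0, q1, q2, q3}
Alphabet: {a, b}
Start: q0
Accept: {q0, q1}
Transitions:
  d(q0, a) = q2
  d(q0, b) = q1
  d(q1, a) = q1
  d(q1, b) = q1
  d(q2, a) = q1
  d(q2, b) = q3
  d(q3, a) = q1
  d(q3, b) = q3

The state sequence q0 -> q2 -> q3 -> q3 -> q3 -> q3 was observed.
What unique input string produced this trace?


Trace back each transition to find the symbol:
  q0 --[a]--> q2
  q2 --[b]--> q3
  q3 --[b]--> q3
  q3 --[b]--> q3
  q3 --[b]--> q3

"abbbb"


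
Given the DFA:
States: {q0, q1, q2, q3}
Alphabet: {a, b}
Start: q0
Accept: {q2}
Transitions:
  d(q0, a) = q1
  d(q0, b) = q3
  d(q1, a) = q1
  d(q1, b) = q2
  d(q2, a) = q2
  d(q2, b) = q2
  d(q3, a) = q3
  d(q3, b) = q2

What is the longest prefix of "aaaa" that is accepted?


Run the DFA, marking each prefix where the state is accepting:
  "" -> q0 [reject]
  "a" -> q1 [reject]
  "aa" -> q1 [reject]
  "aaa" -> q1 [reject]
  "aaaa" -> q1 [reject]

No prefix is accepted


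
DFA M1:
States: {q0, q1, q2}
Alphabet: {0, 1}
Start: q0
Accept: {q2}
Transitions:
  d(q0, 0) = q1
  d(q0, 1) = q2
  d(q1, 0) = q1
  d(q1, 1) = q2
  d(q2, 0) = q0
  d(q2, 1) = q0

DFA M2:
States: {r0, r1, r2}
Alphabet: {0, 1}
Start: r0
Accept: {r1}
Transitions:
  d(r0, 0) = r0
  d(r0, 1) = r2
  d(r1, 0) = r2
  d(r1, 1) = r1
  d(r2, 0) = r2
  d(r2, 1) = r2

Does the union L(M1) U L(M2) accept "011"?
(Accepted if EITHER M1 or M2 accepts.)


M1: final=q0 accepted=False
M2: final=r2 accepted=False

No, union rejects (neither accepts)


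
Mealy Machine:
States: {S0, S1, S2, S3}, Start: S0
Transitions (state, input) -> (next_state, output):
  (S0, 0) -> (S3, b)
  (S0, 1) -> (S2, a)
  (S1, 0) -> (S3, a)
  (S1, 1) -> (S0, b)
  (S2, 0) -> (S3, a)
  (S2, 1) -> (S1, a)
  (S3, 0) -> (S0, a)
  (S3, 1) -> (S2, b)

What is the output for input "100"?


Step-by-step:
  (S0, 1) -> (S2, a)
  (S2, 0) -> (S3, a)
  (S3, 0) -> (S0, a)

"aaa"


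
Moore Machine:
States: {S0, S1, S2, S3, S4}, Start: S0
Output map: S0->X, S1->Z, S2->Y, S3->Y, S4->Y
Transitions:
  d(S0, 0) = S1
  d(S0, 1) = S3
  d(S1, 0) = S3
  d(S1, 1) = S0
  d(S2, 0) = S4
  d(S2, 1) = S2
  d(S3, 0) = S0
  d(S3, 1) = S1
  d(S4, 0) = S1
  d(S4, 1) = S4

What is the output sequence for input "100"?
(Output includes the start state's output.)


Start: S0 (output X)
  --1--> S3 (output Y)
  --0--> S0 (output X)
  --0--> S1 (output Z)

"XYXZ"


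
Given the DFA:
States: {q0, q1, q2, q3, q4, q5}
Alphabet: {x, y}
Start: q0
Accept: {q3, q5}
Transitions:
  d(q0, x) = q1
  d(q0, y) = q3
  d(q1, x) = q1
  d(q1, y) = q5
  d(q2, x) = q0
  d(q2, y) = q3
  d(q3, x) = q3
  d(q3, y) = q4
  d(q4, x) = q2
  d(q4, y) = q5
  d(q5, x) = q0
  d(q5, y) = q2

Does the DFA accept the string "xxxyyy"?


Trace: q0 -> q1 -> q1 -> q1 -> q5 -> q2 -> q3
Final state: q3
Accept states: {q3, q5}

Yes, accepted (final state q3 is an accept state)


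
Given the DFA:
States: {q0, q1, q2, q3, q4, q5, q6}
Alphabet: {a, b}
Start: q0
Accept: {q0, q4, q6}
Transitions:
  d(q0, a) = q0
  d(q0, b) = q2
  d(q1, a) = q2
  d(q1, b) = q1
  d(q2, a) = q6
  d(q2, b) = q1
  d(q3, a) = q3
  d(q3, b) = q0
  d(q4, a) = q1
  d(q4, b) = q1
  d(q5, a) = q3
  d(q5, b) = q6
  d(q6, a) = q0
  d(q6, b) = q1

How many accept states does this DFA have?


Accept states listed: {q0, q4, q6}
Counting: q0(1) q4(2) q6(3)

3


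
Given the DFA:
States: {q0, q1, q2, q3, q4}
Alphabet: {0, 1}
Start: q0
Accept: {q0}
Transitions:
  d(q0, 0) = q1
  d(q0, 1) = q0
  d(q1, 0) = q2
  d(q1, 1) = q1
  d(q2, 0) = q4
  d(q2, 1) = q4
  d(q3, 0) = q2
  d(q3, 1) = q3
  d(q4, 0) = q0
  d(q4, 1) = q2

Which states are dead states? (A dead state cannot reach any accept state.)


Forward reachability from each state:
  q0 -> reaches accept state q0 (live)
  q1 -> reaches accept state q0 (live)
  q2 -> reaches accept state q0 (live)
  q3 -> reaches accept state q0 (live)
  q4 -> reaches accept state q0 (live)

None (all states can reach an accept state)


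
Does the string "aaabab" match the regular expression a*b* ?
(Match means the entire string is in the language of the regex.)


|string| = 6; first = 'a'; last = 'b'

No, "aaabab" does not match a*b*


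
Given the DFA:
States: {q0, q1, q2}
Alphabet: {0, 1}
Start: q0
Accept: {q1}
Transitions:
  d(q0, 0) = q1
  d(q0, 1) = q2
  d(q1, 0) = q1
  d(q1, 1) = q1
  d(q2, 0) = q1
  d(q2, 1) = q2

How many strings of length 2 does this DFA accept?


Enumerating all length-2 strings:
  "00" -> q1 [accept]
  "01" -> q1 [accept]
  "10" -> q1 [accept]
  "11" -> q2 [reject]

3 out of 4


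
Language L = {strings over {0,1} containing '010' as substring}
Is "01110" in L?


'010' does not occur

No, "01110" is not in L


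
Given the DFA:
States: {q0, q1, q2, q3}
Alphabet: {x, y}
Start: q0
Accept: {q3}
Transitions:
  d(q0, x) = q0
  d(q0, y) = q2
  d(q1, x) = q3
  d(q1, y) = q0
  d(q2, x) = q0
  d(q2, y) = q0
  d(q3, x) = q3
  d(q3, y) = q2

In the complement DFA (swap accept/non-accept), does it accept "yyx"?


Trace: q0 -> q2 -> q0 -> q0
Final: q0
Original accept: {q3}
Complement: q0 is not in original accept

Yes, complement accepts (original rejects)


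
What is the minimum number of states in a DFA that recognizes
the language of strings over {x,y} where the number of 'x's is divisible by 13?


States track (count of 'x') mod 13.
Need 13 states: one per remainder 0..12; accept = remainder 0.

13


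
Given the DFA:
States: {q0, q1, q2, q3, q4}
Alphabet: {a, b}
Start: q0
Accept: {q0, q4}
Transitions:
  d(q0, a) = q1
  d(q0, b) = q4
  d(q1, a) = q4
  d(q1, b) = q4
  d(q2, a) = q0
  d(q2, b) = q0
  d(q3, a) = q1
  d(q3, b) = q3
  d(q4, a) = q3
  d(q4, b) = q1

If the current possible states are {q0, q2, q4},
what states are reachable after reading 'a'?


Apply transition on 'a' from each current state:
  d(q0, a) = q1
  d(q2, a) = q0
  d(q4, a) = q3

{q0, q1, q3}


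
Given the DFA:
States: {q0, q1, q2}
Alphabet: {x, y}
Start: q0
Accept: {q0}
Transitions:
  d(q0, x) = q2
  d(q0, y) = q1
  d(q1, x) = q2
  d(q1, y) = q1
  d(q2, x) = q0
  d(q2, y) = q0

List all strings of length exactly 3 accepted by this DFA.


All strings of length 3: 8 total
Accepted: 2

"yxx", "yxy"


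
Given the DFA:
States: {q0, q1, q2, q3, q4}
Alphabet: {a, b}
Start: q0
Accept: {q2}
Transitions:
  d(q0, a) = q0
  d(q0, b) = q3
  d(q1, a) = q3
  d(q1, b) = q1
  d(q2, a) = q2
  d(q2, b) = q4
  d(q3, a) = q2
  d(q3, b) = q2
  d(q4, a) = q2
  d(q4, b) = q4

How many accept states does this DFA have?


Accept states listed: {q2}
Counting: q2(1)

1


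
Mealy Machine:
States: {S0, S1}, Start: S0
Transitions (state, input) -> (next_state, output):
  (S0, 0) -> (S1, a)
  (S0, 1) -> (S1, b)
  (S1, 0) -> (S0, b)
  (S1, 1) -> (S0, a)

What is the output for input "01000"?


Step-by-step:
  (S0, 0) -> (S1, a)
  (S1, 1) -> (S0, a)
  (S0, 0) -> (S1, a)
  (S1, 0) -> (S0, b)
  (S0, 0) -> (S1, a)

"aaaba"


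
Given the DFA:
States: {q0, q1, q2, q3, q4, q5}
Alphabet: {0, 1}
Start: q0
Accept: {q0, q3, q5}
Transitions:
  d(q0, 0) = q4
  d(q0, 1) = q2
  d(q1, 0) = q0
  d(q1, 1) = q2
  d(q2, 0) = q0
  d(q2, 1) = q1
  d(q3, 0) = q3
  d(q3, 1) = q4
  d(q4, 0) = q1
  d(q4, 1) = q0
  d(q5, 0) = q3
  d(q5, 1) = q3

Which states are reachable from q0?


BFS from q0:
  layer 0: {q0}
  layer 1: {q2, q4}
  layer 2: {q1}

{q0, q1, q2, q4}


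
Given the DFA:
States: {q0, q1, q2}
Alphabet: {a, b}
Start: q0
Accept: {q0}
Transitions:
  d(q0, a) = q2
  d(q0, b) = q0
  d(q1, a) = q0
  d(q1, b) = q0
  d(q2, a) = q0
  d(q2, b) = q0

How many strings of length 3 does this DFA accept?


Enumerating all length-3 strings:
  "aaa" -> q2 [reject]
  "aab" -> q0 [accept]
  "aba" -> q2 [reject]
  "abb" -> q0 [accept]
  "baa" -> q0 [accept]
  "bab" -> q0 [accept]
  "bba" -> q2 [reject]
  "bbb" -> q0 [accept]

5 out of 8


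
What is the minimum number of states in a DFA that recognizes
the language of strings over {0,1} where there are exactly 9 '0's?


States: count = 0, 1, ..., 9 (that's 10 states), plus a dead state for count > 9.
Total: 10 + 1 = 11. Accept = count-9 state.

11


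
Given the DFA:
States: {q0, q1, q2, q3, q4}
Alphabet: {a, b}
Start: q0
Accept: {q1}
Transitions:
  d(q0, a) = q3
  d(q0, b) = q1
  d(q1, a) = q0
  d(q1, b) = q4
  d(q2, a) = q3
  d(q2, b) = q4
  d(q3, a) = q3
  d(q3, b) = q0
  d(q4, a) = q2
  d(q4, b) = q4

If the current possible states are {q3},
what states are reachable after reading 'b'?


Apply transition on 'b' from each current state:
  d(q3, b) = q0

{q0}


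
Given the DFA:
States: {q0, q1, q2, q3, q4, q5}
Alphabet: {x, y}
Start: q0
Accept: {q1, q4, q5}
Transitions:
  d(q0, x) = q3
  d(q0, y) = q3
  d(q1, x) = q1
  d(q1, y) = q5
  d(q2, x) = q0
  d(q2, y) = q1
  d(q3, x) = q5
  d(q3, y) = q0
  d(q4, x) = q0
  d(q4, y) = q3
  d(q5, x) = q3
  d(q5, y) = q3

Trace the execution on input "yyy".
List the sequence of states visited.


Input: yyy
d(q0, y) = q3
d(q3, y) = q0
d(q0, y) = q3


q0 -> q3 -> q0 -> q3


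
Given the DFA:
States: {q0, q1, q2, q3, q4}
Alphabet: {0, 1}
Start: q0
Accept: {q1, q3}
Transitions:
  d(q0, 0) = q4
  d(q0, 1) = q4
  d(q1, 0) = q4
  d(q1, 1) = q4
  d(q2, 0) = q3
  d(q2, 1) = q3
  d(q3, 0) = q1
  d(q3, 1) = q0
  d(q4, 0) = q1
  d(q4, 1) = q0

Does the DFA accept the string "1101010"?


Trace: q0 -> q4 -> q0 -> q4 -> q0 -> q4 -> q0 -> q4
Final state: q4
Accept states: {q1, q3}

No, rejected (final state q4 is not an accept state)


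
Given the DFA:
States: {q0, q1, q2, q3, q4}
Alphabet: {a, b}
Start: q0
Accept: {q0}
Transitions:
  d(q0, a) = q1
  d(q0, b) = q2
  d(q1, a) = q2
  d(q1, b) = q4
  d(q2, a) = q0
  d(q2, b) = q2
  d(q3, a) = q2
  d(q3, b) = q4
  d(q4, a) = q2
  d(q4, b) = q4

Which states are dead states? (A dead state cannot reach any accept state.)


Forward reachability from each state:
  q0 -> reaches accept state q0 (live)
  q1 -> reaches accept state q0 (live)
  q2 -> reaches accept state q0 (live)
  q3 -> reaches accept state q0 (live)
  q4 -> reaches accept state q0 (live)

None (all states can reach an accept state)


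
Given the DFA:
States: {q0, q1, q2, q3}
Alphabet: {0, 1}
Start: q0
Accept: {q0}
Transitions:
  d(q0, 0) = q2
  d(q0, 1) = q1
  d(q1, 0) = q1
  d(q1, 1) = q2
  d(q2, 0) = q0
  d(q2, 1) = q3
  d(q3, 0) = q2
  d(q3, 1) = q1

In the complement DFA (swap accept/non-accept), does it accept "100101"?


Trace: q0 -> q1 -> q1 -> q1 -> q2 -> q0 -> q1
Final: q1
Original accept: {q0}
Complement: q1 is not in original accept

Yes, complement accepts (original rejects)


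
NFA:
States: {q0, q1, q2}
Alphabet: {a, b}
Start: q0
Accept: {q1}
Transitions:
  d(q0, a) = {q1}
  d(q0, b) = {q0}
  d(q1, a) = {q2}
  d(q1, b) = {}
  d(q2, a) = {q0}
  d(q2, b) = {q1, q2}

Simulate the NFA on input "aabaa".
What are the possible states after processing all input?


Start: {q0}
  --a--> {q1}
  --a--> {q2}
  --b--> {q1, q2}
  --a--> {q0, q2}
  --a--> {q0, q1}

{q0, q1}


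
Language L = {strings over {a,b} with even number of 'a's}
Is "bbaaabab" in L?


count('a') = 4; 4 mod 2 = 0

Yes, "bbaaabab" is in L


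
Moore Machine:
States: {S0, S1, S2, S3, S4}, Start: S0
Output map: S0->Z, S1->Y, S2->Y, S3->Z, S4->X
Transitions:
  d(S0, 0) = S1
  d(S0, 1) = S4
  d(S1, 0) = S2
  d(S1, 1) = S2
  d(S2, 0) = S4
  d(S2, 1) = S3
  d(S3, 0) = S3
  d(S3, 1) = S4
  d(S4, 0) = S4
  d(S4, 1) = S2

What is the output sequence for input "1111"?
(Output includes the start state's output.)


Start: S0 (output Z)
  --1--> S4 (output X)
  --1--> S2 (output Y)
  --1--> S3 (output Z)
  --1--> S4 (output X)

"ZXYZX"


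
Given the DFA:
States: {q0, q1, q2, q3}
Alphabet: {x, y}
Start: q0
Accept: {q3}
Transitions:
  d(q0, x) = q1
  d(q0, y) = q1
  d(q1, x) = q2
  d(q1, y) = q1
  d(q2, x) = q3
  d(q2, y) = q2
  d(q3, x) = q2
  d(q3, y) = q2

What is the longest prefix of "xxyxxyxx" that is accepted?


Run the DFA, marking each prefix where the state is accepting:
  "" -> q0 [reject]
  "x" -> q1 [reject]
  "xx" -> q2 [reject]
  "xxy" -> q2 [reject]
  "xxyx" -> q3 [accept]
  "xxyxx" -> q2 [reject]
  "xxyxxy" -> q2 [reject]
  "xxyxxyx" -> q3 [accept]
  "xxyxxyxx" -> q2 [reject]

"xxyxxyx"


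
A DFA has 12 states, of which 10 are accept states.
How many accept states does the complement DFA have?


Complement swaps accept and non-accept states.
12 - 10 = 2

2


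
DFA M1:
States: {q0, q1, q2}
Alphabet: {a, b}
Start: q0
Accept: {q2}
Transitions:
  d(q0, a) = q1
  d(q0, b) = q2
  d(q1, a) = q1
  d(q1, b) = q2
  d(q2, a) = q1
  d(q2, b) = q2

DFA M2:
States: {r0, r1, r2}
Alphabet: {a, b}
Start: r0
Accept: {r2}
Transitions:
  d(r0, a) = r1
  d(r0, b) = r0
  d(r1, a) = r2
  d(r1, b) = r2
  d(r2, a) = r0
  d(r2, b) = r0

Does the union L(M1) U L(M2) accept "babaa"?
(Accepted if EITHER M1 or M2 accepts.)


M1: final=q1 accepted=False
M2: final=r1 accepted=False

No, union rejects (neither accepts)


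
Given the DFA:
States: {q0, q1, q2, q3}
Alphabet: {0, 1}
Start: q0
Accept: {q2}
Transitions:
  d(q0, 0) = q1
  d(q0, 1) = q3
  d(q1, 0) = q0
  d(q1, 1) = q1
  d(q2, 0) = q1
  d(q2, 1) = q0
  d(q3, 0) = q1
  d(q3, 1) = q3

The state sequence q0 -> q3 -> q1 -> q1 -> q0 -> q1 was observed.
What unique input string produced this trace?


Trace back each transition to find the symbol:
  q0 --[1]--> q3
  q3 --[0]--> q1
  q1 --[1]--> q1
  q1 --[0]--> q0
  q0 --[0]--> q1

"10100"


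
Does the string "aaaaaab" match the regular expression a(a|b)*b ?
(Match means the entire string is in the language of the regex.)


|string| = 7; first = 'a'; last = 'b'

Yes, "aaaaaab" matches a(a|b)*b


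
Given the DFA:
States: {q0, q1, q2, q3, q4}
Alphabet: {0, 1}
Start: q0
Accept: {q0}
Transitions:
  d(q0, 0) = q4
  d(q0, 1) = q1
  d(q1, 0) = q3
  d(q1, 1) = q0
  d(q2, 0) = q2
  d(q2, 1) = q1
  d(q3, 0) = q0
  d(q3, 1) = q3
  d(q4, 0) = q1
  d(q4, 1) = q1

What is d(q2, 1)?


Looking up transition d(q2, 1)

q1


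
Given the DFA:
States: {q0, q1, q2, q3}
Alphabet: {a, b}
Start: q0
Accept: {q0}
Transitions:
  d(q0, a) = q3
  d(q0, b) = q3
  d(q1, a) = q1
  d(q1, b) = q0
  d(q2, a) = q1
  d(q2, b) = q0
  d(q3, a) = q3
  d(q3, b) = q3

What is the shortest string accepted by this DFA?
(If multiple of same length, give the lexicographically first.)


BFS by string length (lex-first path to each state shown):
  len 0: q0<-""
Found accept state at length 0.

"" (empty string)


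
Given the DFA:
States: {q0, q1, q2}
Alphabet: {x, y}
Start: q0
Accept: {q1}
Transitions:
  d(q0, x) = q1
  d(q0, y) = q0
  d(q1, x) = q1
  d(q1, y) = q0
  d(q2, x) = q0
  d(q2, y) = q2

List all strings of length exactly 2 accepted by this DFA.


All strings of length 2: 4 total
Accepted: 2

"xx", "yx"


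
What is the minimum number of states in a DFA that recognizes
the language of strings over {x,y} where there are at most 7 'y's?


States: count = 0, 1, ..., 7 (all accepting; 8 states), plus a dead state for count > 7.
Total: 8 + 1 = 9.

9


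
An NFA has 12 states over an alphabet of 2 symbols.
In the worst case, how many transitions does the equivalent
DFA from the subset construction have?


Subset construction: one DFA state per subset of NFA states = 2^12 = 4096 states.
Each DFA state has 2 outgoing transitions: 4096 * 2 = 8192

8192


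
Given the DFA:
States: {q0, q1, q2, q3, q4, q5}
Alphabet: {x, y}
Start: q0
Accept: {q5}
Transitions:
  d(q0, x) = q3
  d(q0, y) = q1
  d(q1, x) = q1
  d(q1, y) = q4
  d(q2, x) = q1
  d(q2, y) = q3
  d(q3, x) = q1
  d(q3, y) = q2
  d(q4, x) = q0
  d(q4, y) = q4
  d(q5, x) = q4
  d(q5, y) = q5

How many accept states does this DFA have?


Accept states listed: {q5}
Counting: q5(1)

1


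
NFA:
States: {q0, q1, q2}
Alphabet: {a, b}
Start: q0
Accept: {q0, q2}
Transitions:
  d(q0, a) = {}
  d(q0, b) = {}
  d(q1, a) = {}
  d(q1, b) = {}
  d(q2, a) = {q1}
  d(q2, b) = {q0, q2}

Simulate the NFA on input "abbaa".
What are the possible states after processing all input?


Start: {q0}
  --a--> {}
  --b--> {}
  --b--> {}
  --a--> {}
  --a--> {}

{} (empty set, no valid transitions)


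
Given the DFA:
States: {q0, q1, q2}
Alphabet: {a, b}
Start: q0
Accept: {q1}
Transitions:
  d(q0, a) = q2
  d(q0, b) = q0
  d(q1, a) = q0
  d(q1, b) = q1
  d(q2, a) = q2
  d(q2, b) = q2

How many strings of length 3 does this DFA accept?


Enumerating all length-3 strings:
  "aaa" -> q2 [reject]
  "aab" -> q2 [reject]
  "aba" -> q2 [reject]
  "abb" -> q2 [reject]
  "baa" -> q2 [reject]
  "bab" -> q2 [reject]
  "bba" -> q2 [reject]
  "bbb" -> q0 [reject]

0 out of 8


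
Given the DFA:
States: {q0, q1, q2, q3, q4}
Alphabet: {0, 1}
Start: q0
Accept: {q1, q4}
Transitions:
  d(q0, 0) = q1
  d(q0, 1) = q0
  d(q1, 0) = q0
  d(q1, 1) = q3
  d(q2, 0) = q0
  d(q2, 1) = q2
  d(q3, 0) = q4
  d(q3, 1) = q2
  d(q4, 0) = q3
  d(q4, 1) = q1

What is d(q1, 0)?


Looking up transition d(q1, 0)

q0


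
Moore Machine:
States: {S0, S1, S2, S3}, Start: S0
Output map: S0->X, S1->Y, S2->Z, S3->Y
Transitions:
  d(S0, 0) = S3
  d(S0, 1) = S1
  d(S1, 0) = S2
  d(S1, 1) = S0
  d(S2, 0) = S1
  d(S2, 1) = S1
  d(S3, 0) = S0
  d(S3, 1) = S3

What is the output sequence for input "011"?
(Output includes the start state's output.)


Start: S0 (output X)
  --0--> S3 (output Y)
  --1--> S3 (output Y)
  --1--> S3 (output Y)

"XYYY"
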